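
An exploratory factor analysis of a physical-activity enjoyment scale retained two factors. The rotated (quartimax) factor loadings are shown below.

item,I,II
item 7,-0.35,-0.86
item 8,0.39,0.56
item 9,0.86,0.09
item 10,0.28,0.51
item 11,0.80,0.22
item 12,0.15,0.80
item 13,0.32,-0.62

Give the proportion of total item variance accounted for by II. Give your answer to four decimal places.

0.3420

SS loadings for II = (-0.86)² + 0.56² + 0.09² + 0.51² + 0.22² + 0.80² + (-0.62)² = 2.3942
Proportion of variance = 2.3942 / 7 = 0.3420.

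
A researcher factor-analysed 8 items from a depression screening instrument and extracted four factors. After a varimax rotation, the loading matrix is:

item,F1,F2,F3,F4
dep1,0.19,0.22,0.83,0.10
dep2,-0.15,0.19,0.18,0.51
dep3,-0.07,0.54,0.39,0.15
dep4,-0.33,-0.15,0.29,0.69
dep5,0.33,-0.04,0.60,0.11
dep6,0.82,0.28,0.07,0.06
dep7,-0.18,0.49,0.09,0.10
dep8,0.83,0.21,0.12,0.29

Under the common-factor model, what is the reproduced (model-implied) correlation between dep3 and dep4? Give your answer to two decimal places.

r̂ = Σ λ_i·λ_j across factors = (-0.07)(-0.33) + (0.54)(-0.15) + (0.39)(0.29) + (0.15)(0.69)
  = +0.0231 -0.0810 +0.1131 +0.1035 = 0.1587

0.16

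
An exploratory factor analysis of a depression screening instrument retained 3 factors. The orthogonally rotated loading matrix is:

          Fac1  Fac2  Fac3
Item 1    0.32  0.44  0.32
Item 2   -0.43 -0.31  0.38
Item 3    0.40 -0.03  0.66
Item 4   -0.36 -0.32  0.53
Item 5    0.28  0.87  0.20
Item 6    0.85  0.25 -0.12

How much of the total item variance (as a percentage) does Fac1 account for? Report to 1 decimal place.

23.0%

SS loadings for Fac1 = 0.32² + (-0.43)² + 0.40² + (-0.36)² + 0.28² + 0.85² = 1.3778
With 6 standardized items, total variance = 6. Proportion = 1.3778/6 = 0.2296 → 22.96%.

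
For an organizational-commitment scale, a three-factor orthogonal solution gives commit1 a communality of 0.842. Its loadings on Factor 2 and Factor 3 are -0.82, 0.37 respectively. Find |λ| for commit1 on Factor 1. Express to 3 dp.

Under orthogonal rotation h² = Σλ², so λ_Factor 1² = h² − (0.8093) = 0.842 − 0.8093 = 0.0327.
|λ| = √0.0327 = 0.1808.

0.181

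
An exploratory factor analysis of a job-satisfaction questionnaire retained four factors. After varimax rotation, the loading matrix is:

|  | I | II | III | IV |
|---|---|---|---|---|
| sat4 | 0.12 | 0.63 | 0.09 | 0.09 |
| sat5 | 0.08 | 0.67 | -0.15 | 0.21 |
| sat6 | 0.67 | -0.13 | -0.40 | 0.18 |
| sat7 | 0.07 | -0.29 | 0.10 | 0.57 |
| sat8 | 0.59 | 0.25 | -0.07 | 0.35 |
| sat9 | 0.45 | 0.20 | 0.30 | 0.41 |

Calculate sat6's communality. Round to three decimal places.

h² = 0.67² + (-0.13)² + (-0.40)² + 0.18² = 0.4489 + 0.0169 + 0.1600 + 0.0324 = 0.6582

0.658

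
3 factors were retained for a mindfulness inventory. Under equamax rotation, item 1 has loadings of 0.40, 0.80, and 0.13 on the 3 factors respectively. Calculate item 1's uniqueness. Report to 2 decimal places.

h² = 0.40² + 0.80² + 0.13² = 0.1600 + 0.6400 + 0.0169 = 0.8169
Uniqueness u² = 1 − h² = 1 − 0.8169 = 0.1831

0.18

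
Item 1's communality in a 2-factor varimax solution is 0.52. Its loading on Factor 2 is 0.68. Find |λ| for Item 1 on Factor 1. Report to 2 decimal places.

Under orthogonal rotation h² = Σλ², so λ_Factor 1² = h² − (0.4624) = 0.52 − 0.4624 = 0.0576.
|λ| = √0.0576 = 0.2400.

0.24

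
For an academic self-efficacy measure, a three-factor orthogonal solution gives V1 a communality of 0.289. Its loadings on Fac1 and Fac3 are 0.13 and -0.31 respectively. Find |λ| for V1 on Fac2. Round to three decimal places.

0.420

Under orthogonal rotation h² = Σλ², so λ_Fac2² = h² − (0.1130) = 0.289 − 0.1130 = 0.1760.
|λ| = √0.1760 = 0.4195.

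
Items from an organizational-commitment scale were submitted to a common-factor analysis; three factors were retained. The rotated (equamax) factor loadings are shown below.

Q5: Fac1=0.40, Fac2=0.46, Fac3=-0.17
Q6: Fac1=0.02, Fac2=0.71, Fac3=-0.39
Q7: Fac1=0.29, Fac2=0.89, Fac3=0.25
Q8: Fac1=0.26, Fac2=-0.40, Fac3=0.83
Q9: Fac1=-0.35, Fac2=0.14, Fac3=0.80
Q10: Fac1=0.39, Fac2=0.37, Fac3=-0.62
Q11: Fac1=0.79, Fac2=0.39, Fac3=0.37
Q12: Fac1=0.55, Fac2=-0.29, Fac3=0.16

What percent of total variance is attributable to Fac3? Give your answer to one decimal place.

26.5%

SS loadings for Fac3 = (-0.17)² + (-0.39)² + 0.25² + 0.83² + 0.80² + (-0.62)² + 0.37² + 0.16² = 2.1193
With 8 standardized items, total variance = 8. Proportion = 2.1193/8 = 0.2649 → 26.49%.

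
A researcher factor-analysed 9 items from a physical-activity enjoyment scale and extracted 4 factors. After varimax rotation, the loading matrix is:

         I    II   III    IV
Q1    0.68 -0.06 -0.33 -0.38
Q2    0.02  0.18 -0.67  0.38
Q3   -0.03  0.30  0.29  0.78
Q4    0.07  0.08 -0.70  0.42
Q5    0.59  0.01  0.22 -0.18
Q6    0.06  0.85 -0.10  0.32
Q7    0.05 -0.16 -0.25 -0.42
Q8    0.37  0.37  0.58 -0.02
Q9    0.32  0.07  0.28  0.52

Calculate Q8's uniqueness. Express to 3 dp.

0.389

h² = 0.37² + 0.37² + 0.58² + (-0.02)² = 0.1369 + 0.1369 + 0.3364 + 0.0004 = 0.6106
Uniqueness u² = 1 − h² = 1 − 0.6106 = 0.3894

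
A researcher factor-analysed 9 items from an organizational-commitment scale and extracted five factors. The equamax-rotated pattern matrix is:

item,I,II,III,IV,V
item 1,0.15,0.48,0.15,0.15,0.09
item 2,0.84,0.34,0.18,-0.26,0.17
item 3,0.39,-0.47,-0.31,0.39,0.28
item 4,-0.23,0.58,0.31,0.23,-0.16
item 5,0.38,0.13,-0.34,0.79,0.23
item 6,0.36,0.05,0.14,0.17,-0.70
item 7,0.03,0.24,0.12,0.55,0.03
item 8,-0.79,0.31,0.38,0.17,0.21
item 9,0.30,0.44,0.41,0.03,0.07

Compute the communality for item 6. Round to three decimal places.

h² = 0.36² + 0.05² + 0.14² + 0.17² + (-0.70)² = 0.1296 + 0.0025 + 0.0196 + 0.0289 + 0.4900 = 0.6706

0.671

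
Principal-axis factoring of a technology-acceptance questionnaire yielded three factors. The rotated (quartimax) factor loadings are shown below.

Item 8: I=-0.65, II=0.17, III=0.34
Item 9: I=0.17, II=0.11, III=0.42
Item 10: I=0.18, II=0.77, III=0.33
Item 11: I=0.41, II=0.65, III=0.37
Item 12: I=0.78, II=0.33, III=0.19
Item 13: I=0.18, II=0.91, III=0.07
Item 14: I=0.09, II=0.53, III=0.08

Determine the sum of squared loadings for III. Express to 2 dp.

SS loadings for III = 0.34² + 0.42² + 0.33² + 0.37² + 0.19² + 0.07² + 0.08² = 0.1156 + 0.1764 + 0.1089 + 0.1369 + 0.0361 + 0.0049 + 0.0064 = 0.5852

0.59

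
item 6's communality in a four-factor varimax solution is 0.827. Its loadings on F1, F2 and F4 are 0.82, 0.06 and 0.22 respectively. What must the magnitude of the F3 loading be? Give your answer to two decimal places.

Under orthogonal rotation h² = Σλ², so λ_F3² = h² − (0.7244) = 0.827 − 0.7244 = 0.1026.
|λ| = √0.1026 = 0.3203.

0.32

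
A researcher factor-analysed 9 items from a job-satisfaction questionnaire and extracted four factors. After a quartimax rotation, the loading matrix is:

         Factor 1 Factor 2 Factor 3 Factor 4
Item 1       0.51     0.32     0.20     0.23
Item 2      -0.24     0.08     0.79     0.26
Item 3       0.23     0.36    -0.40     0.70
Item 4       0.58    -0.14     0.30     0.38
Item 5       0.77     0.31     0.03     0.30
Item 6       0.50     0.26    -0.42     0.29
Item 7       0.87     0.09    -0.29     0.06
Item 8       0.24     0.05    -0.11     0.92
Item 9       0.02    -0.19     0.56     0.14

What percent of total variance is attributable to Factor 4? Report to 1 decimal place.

20.0%

SS loadings for Factor 4 = 0.23² + 0.26² + 0.70² + 0.38² + 0.30² + 0.29² + 0.06² + 0.92² + 0.14² = 1.7986
With 9 standardized items, total variance = 9. Proportion = 1.7986/9 = 0.1998 → 19.98%.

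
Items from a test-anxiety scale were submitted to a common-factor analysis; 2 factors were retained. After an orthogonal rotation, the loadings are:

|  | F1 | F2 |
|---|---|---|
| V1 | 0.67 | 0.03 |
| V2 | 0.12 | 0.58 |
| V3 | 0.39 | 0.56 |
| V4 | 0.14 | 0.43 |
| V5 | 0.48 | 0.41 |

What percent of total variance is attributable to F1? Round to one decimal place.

SS loadings for F1 = 0.67² + 0.12² + 0.39² + 0.14² + 0.48² = 0.8654
With 5 standardized items, total variance = 5. Proportion = 0.8654/5 = 0.1731 → 17.31%.

17.3%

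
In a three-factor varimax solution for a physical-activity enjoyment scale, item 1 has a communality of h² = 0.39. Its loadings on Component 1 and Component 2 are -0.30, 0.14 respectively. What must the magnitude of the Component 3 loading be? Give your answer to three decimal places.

0.530

Under orthogonal rotation h² = Σλ², so λ_Component 3² = h² − (0.1096) = 0.39 − 0.1096 = 0.2804.
|λ| = √0.2804 = 0.5295.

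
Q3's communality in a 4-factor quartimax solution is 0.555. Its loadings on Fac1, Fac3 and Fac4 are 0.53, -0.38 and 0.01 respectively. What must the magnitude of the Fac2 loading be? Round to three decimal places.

Under orthogonal rotation h² = Σλ², so λ_Fac2² = h² − (0.4254) = 0.555 − 0.4254 = 0.1296.
|λ| = √0.1296 = 0.3600.

0.360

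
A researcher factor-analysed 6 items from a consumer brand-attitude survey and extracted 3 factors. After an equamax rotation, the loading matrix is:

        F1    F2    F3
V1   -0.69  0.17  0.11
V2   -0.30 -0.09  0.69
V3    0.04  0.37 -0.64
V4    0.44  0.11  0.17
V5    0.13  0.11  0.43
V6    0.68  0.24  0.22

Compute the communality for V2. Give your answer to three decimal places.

h² = (-0.30)² + (-0.09)² + 0.69² = 0.0900 + 0.0081 + 0.4761 = 0.5742

0.574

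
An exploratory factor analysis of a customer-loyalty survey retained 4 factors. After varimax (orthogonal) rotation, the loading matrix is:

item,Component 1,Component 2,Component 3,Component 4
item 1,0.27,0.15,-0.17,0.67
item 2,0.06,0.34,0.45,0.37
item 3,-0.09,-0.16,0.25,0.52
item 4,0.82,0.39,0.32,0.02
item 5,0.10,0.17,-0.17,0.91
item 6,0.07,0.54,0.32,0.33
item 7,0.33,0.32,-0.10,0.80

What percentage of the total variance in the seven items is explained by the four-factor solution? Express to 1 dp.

65.6%

Communalities: 0.5732, 0.4586, 0.3666, 0.9273, 0.8959, 0.5078, 0.8613; Σh² = 4.5907.
Total variance with 7 standardized items is 7, so the solution explains 4.5907/7 = 0.6558 = 65.58%.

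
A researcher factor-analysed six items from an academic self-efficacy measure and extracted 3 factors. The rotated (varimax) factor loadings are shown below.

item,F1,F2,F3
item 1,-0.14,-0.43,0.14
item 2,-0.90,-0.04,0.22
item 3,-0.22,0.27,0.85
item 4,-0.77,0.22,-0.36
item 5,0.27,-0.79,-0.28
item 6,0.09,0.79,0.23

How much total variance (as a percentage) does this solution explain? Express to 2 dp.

Communalities: 0.2241, 0.8600, 0.8438, 0.7709, 0.7754, 0.6851; Σh² = 4.1593.
Total variance with 6 standardized items is 6, so the solution explains 4.1593/6 = 0.6932 = 69.32%.

69.32%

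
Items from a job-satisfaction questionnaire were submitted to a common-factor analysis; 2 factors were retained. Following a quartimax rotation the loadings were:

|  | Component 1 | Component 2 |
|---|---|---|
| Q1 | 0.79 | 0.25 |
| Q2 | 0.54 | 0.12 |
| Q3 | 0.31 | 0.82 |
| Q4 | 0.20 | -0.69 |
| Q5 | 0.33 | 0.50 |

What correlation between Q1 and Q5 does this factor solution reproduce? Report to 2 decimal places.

r̂ = Σ λ_i·λ_j across factors = (0.79)(0.33) + (0.25)(0.50)
  = +0.2607 +0.1250 = 0.3857

0.39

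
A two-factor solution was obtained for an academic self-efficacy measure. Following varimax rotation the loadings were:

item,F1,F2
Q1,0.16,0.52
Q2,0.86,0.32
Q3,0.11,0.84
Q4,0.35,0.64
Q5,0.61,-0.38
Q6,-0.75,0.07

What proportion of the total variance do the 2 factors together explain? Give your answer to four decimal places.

0.5786

SS loadings by factor: 1.8344, 1.6373; total = 3.4717.
Total variance with 6 standardized items is 6, so the solution explains 3.4717/6 = 0.5786.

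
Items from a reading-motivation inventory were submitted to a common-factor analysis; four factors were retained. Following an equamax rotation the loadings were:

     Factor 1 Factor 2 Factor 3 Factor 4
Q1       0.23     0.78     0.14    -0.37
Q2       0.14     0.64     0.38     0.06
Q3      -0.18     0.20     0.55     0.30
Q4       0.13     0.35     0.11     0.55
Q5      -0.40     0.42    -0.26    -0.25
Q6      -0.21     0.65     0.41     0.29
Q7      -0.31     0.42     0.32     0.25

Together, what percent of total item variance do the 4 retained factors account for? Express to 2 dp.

Communalities: 0.8178, 0.5772, 0.4649, 0.4540, 0.4665, 0.7188, 0.4374; Σh² = 3.9366.
Total variance with 7 standardized items is 7, so the solution explains 3.9366/7 = 0.5624 = 56.24%.

56.24%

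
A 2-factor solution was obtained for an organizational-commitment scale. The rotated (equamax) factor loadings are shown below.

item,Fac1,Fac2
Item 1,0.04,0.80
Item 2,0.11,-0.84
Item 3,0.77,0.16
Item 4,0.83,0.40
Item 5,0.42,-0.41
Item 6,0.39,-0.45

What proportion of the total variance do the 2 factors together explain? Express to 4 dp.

0.5876

SS loadings by factor: 1.6240, 1.9018; total = 3.5258.
Total variance with 6 standardized items is 6, so the solution explains 3.5258/6 = 0.5876.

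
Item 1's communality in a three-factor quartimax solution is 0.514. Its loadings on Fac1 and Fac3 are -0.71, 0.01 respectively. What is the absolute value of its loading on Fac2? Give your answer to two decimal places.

0.10

Under orthogonal rotation h² = Σλ², so λ_Fac2² = h² − (0.5042) = 0.514 − 0.5042 = 0.0098.
|λ| = √0.0098 = 0.0990.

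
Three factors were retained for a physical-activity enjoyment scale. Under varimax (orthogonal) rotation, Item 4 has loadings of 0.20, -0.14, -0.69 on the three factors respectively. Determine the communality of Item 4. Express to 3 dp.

h² = 0.20² + (-0.14)² + (-0.69)² = 0.0400 + 0.0196 + 0.4761 = 0.5357

0.536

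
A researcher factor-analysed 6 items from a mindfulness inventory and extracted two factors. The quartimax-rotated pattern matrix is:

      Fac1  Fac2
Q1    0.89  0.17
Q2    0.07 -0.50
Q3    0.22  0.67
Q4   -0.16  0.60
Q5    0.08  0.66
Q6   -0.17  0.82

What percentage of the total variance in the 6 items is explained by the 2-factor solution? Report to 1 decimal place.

51.7%

SS loadings by factor: 0.9063, 2.1958; total = 3.1021.
Total variance with 6 standardized items is 6, so the solution explains 3.1021/6 = 0.5170 = 51.70%.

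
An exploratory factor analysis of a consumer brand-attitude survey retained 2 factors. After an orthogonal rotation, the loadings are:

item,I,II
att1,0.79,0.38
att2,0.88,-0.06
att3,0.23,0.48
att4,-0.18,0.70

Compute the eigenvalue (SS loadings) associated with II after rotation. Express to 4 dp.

0.8684

SS loadings for II = 0.38² + (-0.06)² + 0.48² + 0.70² = 0.1444 + 0.0036 + 0.2304 + 0.4900 = 0.8684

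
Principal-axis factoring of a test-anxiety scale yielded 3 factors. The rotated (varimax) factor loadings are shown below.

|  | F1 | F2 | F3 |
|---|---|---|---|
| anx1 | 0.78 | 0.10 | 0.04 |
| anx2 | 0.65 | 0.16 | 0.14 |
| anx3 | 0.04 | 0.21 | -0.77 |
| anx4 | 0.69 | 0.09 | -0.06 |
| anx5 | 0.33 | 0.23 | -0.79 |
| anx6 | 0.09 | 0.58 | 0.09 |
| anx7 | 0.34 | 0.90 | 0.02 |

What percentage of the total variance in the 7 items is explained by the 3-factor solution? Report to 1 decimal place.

Communalities: 0.6200, 0.4677, 0.6386, 0.4878, 0.7859, 0.3526, 0.9260; Σh² = 4.2786.
Total variance with 7 standardized items is 7, so the solution explains 4.2786/7 = 0.6112 = 61.12%.

61.1%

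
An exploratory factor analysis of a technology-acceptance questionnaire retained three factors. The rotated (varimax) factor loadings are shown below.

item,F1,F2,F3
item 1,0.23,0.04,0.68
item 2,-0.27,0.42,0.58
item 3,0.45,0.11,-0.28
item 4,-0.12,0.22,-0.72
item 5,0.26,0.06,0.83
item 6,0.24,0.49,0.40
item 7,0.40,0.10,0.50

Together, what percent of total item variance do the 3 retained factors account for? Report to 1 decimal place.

51.6%

SS loadings by factor: 0.6279, 0.4922, 2.4945; total = 3.6146.
Total variance with 7 standardized items is 7, so the solution explains 3.6146/7 = 0.5164 = 51.64%.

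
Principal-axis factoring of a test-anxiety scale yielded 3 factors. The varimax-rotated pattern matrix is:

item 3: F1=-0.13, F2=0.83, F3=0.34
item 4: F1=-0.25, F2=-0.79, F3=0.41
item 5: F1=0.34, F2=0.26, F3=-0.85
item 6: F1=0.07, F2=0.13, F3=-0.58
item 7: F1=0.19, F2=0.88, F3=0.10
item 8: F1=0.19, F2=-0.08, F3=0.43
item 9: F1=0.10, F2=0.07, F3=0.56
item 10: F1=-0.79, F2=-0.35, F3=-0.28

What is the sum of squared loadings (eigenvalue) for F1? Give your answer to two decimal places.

0.91

SS loadings for F1 = (-0.13)² + (-0.25)² + 0.34² + 0.07² + 0.19² + 0.19² + 0.10² + (-0.79)² = 0.0169 + 0.0625 + 0.1156 + 0.0049 + 0.0361 + 0.0361 + 0.0100 + 0.6241 = 0.9062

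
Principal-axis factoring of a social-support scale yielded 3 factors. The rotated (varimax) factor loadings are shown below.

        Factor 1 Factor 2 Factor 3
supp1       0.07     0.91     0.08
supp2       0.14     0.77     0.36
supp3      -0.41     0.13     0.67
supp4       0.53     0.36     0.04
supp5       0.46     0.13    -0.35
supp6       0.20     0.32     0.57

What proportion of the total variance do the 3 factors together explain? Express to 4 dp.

SS loadings by factor: 0.7251, 1.6868, 1.0339; total = 3.4458.
Total variance with 6 standardized items is 6, so the solution explains 3.4458/6 = 0.5743.

0.5743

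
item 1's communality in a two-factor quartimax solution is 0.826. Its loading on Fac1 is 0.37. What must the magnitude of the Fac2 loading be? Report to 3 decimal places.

0.830

Under orthogonal rotation h² = Σλ², so λ_Fac2² = h² − (0.1369) = 0.826 − 0.1369 = 0.6891.
|λ| = √0.6891 = 0.8301.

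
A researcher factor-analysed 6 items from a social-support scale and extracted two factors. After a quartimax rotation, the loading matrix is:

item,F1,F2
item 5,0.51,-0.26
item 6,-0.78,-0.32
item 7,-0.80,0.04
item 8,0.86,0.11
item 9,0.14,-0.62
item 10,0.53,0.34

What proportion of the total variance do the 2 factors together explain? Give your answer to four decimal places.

0.5387

Communalities: 0.3277, 0.7108, 0.6416, 0.7517, 0.4040, 0.3965; Σh² = 3.2323.
Total variance with 6 standardized items is 6, so the solution explains 3.2323/6 = 0.5387.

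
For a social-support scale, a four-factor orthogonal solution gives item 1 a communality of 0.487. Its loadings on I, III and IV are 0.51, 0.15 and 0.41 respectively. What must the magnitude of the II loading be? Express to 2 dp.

Under orthogonal rotation h² = Σλ², so λ_II² = h² − (0.4507) = 0.487 − 0.4507 = 0.0363.
|λ| = √0.0363 = 0.1905.

0.19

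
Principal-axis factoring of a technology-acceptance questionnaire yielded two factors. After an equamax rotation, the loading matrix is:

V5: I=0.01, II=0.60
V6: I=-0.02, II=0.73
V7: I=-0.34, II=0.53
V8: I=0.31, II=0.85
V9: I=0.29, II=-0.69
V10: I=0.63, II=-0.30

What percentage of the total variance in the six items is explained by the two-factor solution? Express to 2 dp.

52.59%

Communalities: 0.3601, 0.5333, 0.3965, 0.8186, 0.5602, 0.4869; Σh² = 3.1556.
Total variance with 6 standardized items is 6, so the solution explains 3.1556/6 = 0.5259 = 52.59%.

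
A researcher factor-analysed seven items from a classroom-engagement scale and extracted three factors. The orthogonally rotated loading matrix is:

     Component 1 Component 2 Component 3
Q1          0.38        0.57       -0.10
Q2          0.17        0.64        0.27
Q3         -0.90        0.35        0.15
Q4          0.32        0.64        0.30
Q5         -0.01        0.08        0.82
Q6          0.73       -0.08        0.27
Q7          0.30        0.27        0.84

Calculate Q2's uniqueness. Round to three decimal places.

h² = 0.17² + 0.64² + 0.27² = 0.0289 + 0.4096 + 0.0729 = 0.5114
Uniqueness u² = 1 − h² = 1 − 0.5114 = 0.4886

0.489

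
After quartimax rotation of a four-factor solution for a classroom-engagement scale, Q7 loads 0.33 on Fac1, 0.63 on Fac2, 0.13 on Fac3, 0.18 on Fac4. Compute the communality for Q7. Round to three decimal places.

h² = 0.33² + 0.63² + 0.13² + 0.18² = 0.1089 + 0.3969 + 0.0169 + 0.0324 = 0.5551

0.555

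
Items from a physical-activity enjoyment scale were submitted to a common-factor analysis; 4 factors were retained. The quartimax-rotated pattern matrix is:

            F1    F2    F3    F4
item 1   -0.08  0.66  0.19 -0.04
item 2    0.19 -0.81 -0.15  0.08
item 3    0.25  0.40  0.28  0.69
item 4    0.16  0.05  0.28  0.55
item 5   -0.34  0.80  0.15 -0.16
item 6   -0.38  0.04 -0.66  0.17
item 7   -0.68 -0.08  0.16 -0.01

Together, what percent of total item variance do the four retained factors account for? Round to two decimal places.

61.36%

Communalities: 0.4797, 0.7211, 0.7770, 0.4090, 0.8037, 0.6105, 0.4945; Σh² = 4.2955.
Total variance with 7 standardized items is 7, so the solution explains 4.2955/7 = 0.6136 = 61.36%.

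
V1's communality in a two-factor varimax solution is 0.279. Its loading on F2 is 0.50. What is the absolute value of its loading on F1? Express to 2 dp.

0.17

Under orthogonal rotation h² = Σλ², so λ_F1² = h² − (0.2500) = 0.279 − 0.2500 = 0.0290.
|λ| = √0.0290 = 0.1703.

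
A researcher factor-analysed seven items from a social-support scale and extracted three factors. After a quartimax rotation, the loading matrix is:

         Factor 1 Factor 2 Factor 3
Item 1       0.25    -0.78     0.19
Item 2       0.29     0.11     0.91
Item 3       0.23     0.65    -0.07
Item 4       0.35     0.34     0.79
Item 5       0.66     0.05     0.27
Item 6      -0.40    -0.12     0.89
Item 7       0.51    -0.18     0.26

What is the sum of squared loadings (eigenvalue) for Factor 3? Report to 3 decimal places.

2.426

SS loadings for Factor 3 = 0.19² + 0.91² + (-0.07)² + 0.79² + 0.27² + 0.89² + 0.26² = 0.0361 + 0.8281 + 0.0049 + 0.6241 + 0.0729 + 0.7921 + 0.0676 = 2.4258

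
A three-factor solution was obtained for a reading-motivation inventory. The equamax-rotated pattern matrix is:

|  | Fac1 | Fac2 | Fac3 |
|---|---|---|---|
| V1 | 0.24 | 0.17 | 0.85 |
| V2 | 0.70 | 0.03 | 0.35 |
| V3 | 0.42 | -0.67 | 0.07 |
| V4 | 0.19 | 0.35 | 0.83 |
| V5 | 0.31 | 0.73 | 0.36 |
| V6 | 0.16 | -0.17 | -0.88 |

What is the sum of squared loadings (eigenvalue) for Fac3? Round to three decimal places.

2.443

SS loadings for Fac3 = 0.85² + 0.35² + 0.07² + 0.83² + 0.36² + (-0.88)² = 0.7225 + 0.1225 + 0.0049 + 0.6889 + 0.1296 + 0.7744 = 2.4428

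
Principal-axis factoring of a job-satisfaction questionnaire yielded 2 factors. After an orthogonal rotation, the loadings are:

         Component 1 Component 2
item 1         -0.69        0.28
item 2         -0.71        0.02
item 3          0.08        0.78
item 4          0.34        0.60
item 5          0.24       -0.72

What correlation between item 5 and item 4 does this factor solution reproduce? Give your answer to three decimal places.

r̂ = Σ λ_i·λ_j across factors = (0.24)(0.34) + (-0.72)(0.60)
  = +0.0816 -0.4320 = -0.3504

-0.350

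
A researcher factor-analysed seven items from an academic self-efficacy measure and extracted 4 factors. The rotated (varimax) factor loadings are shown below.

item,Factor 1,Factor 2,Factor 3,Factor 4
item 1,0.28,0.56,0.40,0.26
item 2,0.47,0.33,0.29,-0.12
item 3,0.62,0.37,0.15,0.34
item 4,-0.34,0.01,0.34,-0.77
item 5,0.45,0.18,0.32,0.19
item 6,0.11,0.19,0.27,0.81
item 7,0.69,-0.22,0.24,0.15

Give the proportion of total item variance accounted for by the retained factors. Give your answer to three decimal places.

0.612

Communalities: 0.6196, 0.4283, 0.6594, 0.8242, 0.3734, 0.7772, 0.6046; Σh² = 4.2867.
Total variance with 7 standardized items is 7, so the solution explains 4.2867/7 = 0.6124.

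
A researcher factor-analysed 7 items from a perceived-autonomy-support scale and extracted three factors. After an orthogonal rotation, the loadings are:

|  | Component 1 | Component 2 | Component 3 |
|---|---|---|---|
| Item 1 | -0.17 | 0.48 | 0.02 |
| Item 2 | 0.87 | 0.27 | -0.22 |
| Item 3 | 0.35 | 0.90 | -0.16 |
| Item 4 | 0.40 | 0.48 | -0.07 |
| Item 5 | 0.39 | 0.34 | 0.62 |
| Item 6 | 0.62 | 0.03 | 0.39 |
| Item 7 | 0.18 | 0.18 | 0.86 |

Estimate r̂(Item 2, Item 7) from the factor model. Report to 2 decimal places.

r̂ = Σ λ_i·λ_j across factors = (0.87)(0.18) + (0.27)(0.18) + (-0.22)(0.86)
  = +0.1566 +0.0486 -0.1892 = 0.0160

0.02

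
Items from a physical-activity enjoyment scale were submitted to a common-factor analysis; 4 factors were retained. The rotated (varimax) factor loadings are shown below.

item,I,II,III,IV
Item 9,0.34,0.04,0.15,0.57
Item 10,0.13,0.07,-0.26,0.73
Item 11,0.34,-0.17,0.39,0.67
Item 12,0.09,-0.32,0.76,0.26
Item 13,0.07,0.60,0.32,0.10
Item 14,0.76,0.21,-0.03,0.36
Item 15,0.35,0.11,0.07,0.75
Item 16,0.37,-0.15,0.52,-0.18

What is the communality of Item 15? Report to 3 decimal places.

0.702

h² = 0.35² + 0.11² + 0.07² + 0.75² = 0.1225 + 0.0121 + 0.0049 + 0.5625 = 0.7020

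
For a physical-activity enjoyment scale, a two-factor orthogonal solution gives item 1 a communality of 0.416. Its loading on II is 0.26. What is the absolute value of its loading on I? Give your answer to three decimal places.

Under orthogonal rotation h² = Σλ², so λ_I² = h² − (0.0676) = 0.416 − 0.0676 = 0.3484.
|λ| = √0.3484 = 0.5903.

0.590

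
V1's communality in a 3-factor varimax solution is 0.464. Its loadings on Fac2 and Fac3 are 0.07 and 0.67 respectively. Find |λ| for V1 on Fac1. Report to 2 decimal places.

Under orthogonal rotation h² = Σλ², so λ_Fac1² = h² − (0.4538) = 0.464 − 0.4538 = 0.0102.
|λ| = √0.0102 = 0.1010.

0.10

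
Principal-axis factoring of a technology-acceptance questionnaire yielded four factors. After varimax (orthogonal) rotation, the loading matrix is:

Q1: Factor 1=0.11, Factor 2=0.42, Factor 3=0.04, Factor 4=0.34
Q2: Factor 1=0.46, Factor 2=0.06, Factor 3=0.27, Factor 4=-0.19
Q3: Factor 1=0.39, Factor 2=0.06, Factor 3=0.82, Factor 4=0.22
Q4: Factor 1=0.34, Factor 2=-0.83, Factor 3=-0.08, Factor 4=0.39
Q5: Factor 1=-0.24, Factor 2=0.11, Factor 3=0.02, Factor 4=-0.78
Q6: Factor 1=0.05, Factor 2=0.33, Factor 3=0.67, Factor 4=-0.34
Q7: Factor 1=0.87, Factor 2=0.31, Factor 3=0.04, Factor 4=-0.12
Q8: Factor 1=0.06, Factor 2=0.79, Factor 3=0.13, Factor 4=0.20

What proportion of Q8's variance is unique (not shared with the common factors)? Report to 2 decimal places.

h² = 0.06² + 0.79² + 0.13² + 0.20² = 0.0036 + 0.6241 + 0.0169 + 0.0400 = 0.6846
Uniqueness u² = 1 − h² = 1 − 0.6846 = 0.3154

0.32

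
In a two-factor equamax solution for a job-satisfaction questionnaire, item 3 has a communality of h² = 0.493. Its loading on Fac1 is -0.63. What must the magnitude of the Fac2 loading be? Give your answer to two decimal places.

0.31

Under orthogonal rotation h² = Σλ², so λ_Fac2² = h² − (0.3969) = 0.493 − 0.3969 = 0.0961.
|λ| = √0.0961 = 0.3100.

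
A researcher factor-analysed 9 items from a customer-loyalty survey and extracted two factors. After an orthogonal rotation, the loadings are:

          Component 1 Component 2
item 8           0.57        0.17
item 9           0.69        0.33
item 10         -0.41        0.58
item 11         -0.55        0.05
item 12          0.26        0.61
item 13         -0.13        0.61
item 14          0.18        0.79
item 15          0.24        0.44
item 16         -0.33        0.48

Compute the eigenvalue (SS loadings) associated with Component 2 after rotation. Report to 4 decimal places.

2.2690

SS loadings for Component 2 = 0.17² + 0.33² + 0.58² + 0.05² + 0.61² + 0.61² + 0.79² + 0.44² + 0.48² = 0.0289 + 0.1089 + 0.3364 + 0.0025 + 0.3721 + 0.3721 + 0.6241 + 0.1936 + 0.2304 = 2.2690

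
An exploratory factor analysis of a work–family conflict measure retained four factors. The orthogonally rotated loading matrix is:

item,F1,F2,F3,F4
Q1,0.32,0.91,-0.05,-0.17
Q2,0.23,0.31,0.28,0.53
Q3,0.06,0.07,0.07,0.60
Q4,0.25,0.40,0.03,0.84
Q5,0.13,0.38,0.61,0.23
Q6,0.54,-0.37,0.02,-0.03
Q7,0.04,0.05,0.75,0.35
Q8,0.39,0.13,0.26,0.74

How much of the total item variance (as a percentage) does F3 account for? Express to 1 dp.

13.6%

SS loadings for F3 = (-0.05)² + 0.28² + 0.07² + 0.03² + 0.61² + 0.02² + 0.75² + 0.26² = 1.0893
With 8 standardized items, total variance = 8. Proportion = 1.0893/8 = 0.1362 → 13.62%.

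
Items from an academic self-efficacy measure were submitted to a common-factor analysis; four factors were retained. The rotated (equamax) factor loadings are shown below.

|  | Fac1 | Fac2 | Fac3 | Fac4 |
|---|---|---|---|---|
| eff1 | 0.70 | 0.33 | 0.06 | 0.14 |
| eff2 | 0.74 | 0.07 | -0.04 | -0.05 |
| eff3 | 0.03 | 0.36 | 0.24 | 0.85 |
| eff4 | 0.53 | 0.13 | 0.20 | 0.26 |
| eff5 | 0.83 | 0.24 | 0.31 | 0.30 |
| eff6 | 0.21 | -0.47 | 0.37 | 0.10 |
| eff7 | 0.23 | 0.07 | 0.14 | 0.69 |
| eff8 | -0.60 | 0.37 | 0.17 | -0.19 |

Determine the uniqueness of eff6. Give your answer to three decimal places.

0.588

h² = 0.21² + (-0.47)² + 0.37² + 0.10² = 0.0441 + 0.2209 + 0.1369 + 0.0100 = 0.4119
Uniqueness u² = 1 − h² = 1 − 0.4119 = 0.5881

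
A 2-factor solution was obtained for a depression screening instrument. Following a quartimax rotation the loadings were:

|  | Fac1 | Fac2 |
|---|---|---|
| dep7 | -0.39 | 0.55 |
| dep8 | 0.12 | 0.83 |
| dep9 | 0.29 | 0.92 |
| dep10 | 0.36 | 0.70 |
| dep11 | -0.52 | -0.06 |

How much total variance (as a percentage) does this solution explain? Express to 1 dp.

SS loadings by factor: 0.6506, 2.3314; total = 2.9820.
Total variance with 5 standardized items is 5, so the solution explains 2.9820/5 = 0.5964 = 59.64%.

59.6%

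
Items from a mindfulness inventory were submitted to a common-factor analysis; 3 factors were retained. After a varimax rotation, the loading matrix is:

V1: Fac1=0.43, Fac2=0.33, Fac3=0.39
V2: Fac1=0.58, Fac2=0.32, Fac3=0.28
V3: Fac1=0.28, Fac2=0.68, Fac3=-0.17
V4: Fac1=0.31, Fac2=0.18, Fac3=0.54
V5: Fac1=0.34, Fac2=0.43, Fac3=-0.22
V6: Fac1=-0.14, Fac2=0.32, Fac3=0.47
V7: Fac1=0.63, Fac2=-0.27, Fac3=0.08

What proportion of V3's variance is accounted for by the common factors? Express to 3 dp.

0.570

h² = 0.28² + 0.68² + (-0.17)² = 0.0784 + 0.4624 + 0.0289 = 0.5697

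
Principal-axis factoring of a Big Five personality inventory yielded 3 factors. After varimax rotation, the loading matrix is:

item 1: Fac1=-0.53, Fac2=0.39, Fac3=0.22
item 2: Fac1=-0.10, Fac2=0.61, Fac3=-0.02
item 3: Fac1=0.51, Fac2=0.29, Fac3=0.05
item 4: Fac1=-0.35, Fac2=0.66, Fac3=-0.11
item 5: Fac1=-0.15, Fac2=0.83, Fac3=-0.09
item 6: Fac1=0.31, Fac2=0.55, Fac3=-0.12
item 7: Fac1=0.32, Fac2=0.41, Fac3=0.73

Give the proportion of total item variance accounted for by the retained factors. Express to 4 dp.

0.5310

Communalities: 0.4814, 0.3825, 0.3467, 0.5702, 0.7195, 0.4130, 0.8034; Σh² = 3.7167.
Total variance with 7 standardized items is 7, so the solution explains 3.7167/7 = 0.5310.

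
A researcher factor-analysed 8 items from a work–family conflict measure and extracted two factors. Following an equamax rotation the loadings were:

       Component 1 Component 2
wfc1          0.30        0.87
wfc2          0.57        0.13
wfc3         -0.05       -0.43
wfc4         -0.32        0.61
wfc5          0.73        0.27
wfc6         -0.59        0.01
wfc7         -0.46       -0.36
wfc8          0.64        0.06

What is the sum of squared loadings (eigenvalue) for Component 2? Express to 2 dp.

1.54

SS loadings for Component 2 = 0.87² + 0.13² + (-0.43)² + 0.61² + 0.27² + 0.01² + (-0.36)² + 0.06² = 0.7569 + 0.0169 + 0.1849 + 0.3721 + 0.0729 + 0.0001 + 0.1296 + 0.0036 = 1.5370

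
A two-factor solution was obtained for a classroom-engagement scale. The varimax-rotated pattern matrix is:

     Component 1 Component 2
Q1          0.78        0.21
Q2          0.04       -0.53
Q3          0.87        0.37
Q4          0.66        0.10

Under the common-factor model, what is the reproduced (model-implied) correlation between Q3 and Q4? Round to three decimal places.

r̂ = Σ λ_i·λ_j across factors = (0.87)(0.66) + (0.37)(0.10)
  = +0.5742 +0.0370 = 0.6112

0.611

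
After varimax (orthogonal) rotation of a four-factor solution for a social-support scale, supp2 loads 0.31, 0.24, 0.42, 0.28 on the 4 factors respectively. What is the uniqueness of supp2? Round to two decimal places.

0.59

h² = 0.31² + 0.24² + 0.42² + 0.28² = 0.0961 + 0.0576 + 0.1764 + 0.0784 = 0.4085
Uniqueness u² = 1 − h² = 1 − 0.4085 = 0.5915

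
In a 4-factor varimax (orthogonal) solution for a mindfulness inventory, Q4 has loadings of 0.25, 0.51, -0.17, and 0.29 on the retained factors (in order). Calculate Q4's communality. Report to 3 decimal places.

0.436

h² = 0.25² + 0.51² + (-0.17)² + 0.29² = 0.0625 + 0.2601 + 0.0289 + 0.0841 = 0.4356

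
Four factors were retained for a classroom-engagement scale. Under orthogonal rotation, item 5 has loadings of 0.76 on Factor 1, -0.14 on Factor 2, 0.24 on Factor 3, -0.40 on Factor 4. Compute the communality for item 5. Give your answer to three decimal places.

h² = 0.76² + (-0.14)² + 0.24² + (-0.40)² = 0.5776 + 0.0196 + 0.0576 + 0.1600 = 0.8148

0.815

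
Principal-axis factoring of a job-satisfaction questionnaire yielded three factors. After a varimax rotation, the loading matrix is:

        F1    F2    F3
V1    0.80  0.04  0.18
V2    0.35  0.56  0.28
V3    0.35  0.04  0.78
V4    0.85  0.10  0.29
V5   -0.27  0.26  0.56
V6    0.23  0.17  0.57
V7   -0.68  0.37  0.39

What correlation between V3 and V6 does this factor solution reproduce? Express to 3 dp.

0.532

r̂ = Σ λ_i·λ_j across factors = (0.35)(0.23) + (0.04)(0.17) + (0.78)(0.57)
  = +0.0805 +0.0068 +0.4446 = 0.5319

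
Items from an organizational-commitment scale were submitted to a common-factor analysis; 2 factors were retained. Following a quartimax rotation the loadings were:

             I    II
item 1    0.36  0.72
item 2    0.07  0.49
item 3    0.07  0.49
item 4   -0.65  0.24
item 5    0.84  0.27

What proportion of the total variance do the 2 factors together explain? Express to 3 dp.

Communalities: 0.6480, 0.2450, 0.2450, 0.4801, 0.7785; Σh² = 2.3966.
Total variance with 5 standardized items is 5, so the solution explains 2.3966/5 = 0.4793.

0.479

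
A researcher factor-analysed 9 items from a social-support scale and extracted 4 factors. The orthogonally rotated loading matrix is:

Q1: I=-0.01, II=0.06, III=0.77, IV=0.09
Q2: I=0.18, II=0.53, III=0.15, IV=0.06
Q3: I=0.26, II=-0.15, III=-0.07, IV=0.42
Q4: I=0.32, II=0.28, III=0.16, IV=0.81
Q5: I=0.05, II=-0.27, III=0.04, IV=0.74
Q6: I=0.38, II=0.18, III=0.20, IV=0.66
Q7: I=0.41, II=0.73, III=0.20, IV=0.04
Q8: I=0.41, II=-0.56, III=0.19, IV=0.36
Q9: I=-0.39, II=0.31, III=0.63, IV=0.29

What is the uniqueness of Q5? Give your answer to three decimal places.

0.375

h² = 0.05² + (-0.27)² + 0.04² + 0.74² = 0.0025 + 0.0729 + 0.0016 + 0.5476 = 0.6246
Uniqueness u² = 1 − h² = 1 − 0.6246 = 0.3754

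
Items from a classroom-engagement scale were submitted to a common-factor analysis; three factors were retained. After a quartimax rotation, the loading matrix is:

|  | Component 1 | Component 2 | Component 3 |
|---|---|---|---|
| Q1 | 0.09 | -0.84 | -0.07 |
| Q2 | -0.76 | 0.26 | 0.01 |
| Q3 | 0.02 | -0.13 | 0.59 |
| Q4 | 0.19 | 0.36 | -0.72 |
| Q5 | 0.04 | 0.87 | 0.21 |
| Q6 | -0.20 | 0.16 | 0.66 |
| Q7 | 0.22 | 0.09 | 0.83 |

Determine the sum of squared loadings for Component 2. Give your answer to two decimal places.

SS loadings for Component 2 = (-0.84)² + 0.26² + (-0.13)² + 0.36² + 0.87² + 0.16² + 0.09² = 0.7056 + 0.0676 + 0.0169 + 0.1296 + 0.7569 + 0.0256 + 0.0081 = 1.7103

1.71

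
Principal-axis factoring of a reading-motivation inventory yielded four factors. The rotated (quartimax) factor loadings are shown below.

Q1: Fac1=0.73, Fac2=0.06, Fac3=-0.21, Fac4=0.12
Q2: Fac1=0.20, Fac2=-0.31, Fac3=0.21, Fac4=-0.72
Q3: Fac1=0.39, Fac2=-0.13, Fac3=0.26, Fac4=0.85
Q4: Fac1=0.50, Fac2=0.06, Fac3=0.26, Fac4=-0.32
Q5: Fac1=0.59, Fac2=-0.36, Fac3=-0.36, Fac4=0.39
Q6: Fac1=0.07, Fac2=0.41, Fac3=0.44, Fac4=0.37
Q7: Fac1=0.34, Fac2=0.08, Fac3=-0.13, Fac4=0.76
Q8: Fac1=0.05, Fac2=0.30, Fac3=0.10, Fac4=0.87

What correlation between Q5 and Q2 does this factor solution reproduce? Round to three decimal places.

-0.127

r̂ = Σ λ_i·λ_j across factors = (0.59)(0.20) + (-0.36)(-0.31) + (-0.36)(0.21) + (0.39)(-0.72)
  = +0.1180 +0.1116 -0.0756 -0.2808 = -0.1268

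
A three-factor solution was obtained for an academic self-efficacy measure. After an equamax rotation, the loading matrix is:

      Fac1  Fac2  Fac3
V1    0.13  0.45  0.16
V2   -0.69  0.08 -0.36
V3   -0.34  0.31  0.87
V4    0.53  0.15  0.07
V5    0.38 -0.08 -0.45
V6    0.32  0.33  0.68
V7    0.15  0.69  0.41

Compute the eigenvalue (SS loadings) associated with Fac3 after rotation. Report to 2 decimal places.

1.75

SS loadings for Fac3 = 0.16² + (-0.36)² + 0.87² + 0.07² + (-0.45)² + 0.68² + 0.41² = 0.0256 + 0.1296 + 0.7569 + 0.0049 + 0.2025 + 0.4624 + 0.1681 = 1.7500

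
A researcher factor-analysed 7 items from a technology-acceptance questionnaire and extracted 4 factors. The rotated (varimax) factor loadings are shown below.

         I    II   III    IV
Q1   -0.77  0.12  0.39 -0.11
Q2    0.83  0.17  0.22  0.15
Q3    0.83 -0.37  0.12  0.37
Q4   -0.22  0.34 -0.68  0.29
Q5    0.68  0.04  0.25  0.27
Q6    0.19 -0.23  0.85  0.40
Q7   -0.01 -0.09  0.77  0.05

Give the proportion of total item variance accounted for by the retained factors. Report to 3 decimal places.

Communalities: 0.7715, 0.7887, 0.9771, 0.7105, 0.5994, 0.9715, 0.6036; Σh² = 5.4223.
Total variance with 7 standardized items is 7, so the solution explains 5.4223/7 = 0.7746.

0.775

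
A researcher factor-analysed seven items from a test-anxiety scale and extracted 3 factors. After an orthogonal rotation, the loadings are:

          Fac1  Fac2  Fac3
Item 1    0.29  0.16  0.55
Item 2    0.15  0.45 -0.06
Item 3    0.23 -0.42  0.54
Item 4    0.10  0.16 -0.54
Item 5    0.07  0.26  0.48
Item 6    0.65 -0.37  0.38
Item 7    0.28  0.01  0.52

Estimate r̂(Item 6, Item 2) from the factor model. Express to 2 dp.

r̂ = Σ λ_i·λ_j across factors = (0.65)(0.15) + (-0.37)(0.45) + (0.38)(-0.06)
  = +0.0975 -0.1665 -0.0228 = -0.0918

-0.09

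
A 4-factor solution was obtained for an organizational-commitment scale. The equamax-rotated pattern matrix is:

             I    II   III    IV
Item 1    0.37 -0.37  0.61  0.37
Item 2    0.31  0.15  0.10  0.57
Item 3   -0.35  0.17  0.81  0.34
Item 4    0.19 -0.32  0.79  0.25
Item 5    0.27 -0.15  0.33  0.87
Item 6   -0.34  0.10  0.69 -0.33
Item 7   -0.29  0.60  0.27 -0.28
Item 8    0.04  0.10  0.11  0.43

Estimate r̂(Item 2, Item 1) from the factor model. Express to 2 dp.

r̂ = Σ λ_i·λ_j across factors = (0.31)(0.37) + (0.15)(-0.37) + (0.10)(0.61) + (0.57)(0.37)
  = +0.1147 -0.0555 +0.0610 +0.2109 = 0.3311

0.33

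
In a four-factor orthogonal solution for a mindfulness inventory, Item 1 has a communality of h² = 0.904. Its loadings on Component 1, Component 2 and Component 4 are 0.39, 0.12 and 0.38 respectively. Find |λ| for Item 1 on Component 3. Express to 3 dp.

Under orthogonal rotation h² = Σλ², so λ_Component 3² = h² − (0.3109) = 0.904 − 0.3109 = 0.5931.
|λ| = √0.5931 = 0.7701.

0.770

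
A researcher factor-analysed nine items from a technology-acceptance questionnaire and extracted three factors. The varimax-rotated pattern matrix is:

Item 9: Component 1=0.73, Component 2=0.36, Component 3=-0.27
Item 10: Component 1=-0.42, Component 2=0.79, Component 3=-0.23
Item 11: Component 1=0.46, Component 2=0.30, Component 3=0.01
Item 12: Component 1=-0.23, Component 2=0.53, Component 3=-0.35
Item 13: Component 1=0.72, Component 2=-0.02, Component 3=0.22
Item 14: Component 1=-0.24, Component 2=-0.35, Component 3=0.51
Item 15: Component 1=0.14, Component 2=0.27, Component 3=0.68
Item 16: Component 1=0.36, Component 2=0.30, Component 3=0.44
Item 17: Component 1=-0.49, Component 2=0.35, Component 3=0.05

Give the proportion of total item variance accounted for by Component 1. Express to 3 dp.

SS loadings for Component 1 = 0.73² + (-0.42)² + 0.46² + (-0.23)² + 0.72² + (-0.24)² + 0.14² + 0.36² + (-0.49)² = 1.9391
Proportion of variance = 1.9391 / 9 = 0.2155.

0.215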